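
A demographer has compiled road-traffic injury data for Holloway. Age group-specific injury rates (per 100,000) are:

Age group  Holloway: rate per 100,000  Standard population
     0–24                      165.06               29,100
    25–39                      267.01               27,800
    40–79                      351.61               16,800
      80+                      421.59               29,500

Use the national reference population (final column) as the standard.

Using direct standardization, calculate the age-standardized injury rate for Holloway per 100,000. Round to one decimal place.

Standard total = 103,200; weights = 0.2820, 0.2694, 0.1628, 0.2859.
Standardized rate: 0.2820×165.06 + 0.2694×267.01 + 0.1628×351.61 + 0.2859×421.59 = 296.2217 per 100,000.

296.2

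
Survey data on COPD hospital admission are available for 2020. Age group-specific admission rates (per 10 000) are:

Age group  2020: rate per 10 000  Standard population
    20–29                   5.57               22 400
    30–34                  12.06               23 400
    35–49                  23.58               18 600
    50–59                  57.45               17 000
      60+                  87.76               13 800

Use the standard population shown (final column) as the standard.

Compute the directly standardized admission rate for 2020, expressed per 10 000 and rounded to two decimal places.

Standard total = 95 200; weights = 0.2353, 0.2458, 0.1954, 0.1786, 0.1450.
Standardized rate: 0.2353×5.57 + 0.2458×12.06 + 0.1954×23.58 + 0.1786×57.45 + 0.1450×87.76 = 31.8624 per 10 000.

31.86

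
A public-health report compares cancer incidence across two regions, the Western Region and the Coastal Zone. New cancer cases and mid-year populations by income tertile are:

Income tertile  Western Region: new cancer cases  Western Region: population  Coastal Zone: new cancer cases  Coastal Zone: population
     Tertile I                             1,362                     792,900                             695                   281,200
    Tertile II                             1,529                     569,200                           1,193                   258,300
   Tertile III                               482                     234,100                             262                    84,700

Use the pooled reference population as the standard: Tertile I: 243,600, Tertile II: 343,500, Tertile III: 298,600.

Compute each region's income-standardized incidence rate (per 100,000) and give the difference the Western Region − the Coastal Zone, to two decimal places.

Income-specific rates per 100,000 for the Western Region: 171.77, 268.62, 205.89.
For the Coastal Zone: 247.16, 461.87, 309.33.
Standard total = 885,700; weights = 0.2750, 0.3878, 0.3371.
The Western Region: 0.2750×171.77 + 0.3878×268.62 + 0.3371×205.89 = 220.8382 per 100,000.
The Coastal Zone: 0.2750×247.16 + 0.3878×461.87 + 0.3371×309.33 = 351.3865 per 100,000.
Difference = 220.8382 − 351.3865 = -130.5483.

-130.55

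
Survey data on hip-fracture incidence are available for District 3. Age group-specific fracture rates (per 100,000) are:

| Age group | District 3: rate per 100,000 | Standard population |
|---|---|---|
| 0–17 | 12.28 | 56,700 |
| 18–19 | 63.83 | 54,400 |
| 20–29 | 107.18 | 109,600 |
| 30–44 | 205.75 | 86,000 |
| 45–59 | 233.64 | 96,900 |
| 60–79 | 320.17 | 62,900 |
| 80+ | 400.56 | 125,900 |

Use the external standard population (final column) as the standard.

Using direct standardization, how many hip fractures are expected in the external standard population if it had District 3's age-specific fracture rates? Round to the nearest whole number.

1268

Expected hip fractures = Σ (standard pop × age-specific rate ÷ 100,000)
= 56,700×12.28/100,000 + 54,400×63.83/100,000 + 109,600×107.18/100,000 + 86,000×205.75/100,000 + 96,900×233.64/100,000 + 62,900×320.17/100,000 + 125,900×400.56/100,000
= 6.96 + 34.72 + 117.47 + 176.94 + 226.40 + 201.39 + 504.31 = 1268.19.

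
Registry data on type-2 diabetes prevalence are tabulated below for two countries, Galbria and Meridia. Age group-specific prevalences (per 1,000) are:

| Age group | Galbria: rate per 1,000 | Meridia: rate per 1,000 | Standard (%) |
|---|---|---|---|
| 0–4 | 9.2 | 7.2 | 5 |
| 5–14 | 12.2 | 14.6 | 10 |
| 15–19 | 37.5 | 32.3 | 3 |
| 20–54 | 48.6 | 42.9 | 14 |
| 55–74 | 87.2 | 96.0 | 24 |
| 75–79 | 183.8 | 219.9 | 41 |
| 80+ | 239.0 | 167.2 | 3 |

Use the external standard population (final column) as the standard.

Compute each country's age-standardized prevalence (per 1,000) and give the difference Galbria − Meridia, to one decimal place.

-13.9

Standard weights: 0.05, 0.10, 0.03, 0.14, 0.24, 0.41, 0.03.
Galbria: 0.0500×9.2 + 0.1000×12.2 + 0.0300×37.5 + 0.1400×48.6 + 0.2400×87.2 + 0.4100×183.8 + 0.0300×239.0 = 113.0650 per 1,000.
Meridia: 0.0500×7.2 + 0.1000×14.6 + 0.0300×32.3 + 0.1400×42.9 + 0.2400×96.0 + 0.4100×219.9 + 0.0300×167.2 = 127.0100 per 1,000.
Difference = 113.0650 − 127.0100 = -13.9450.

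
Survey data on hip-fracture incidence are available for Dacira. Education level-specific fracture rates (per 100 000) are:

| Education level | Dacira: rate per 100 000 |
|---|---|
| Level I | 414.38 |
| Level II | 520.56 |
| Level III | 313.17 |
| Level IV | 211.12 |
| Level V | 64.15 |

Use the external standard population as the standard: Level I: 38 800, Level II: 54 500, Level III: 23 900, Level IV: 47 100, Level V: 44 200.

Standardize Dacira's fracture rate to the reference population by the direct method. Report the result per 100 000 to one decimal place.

Standard total = 208 500; weights = 0.1861, 0.2614, 0.1146, 0.2259, 0.2120.
Standardized rate: 0.1861×414.38 + 0.2614×520.56 + 0.1146×313.17 + 0.2259×211.12 + 0.2120×64.15 = 310.3713 per 100 000.

310.4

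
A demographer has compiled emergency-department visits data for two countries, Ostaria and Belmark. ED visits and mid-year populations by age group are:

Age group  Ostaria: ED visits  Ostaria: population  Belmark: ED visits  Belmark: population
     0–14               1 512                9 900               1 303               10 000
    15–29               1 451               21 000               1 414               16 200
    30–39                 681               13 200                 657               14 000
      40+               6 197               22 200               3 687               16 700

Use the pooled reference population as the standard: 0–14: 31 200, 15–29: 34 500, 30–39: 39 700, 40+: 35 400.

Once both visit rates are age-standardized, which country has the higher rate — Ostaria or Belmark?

Ostaria

Age-specific rates per 1 000 for Ostaria: 152.727, 69.095, 51.591, 279.144.
For Belmark: 130.300, 87.284, 46.929, 220.778.
Standard total = 140 800; weights = 0.2216, 0.2450, 0.2820, 0.2514.
Ostaria: 0.2216×152.727 + 0.2450×69.095 + 0.2820×51.591 + 0.2514×279.144 = 135.5024 per 1 000.
Belmark: 0.2216×130.300 + 0.2450×87.284 + 0.2820×46.929 + 0.2514×220.778 = 119.0006 per 1 000.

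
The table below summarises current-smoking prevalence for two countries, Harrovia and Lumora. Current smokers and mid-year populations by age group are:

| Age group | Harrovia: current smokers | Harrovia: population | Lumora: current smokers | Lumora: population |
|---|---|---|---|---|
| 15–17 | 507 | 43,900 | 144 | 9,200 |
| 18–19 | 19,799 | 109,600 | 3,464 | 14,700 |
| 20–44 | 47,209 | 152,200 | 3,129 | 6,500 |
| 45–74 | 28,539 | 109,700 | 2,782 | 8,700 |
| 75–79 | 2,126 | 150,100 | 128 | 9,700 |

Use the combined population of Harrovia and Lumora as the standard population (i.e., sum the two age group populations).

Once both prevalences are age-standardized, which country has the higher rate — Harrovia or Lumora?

Age-specific rates per 1,000 for Harrovia: 11.549, 180.648, 310.177, 260.155, 14.164.
For Lumora: 15.652, 235.646, 481.385, 319.770, 13.196.
Combined standard total = 614,300; weights = 0.0864, 0.2023, 0.2583, 0.1927, 0.2601.
Harrovia: 0.0864×11.549 + 0.2023×180.648 + 0.2583×310.177 + 0.1927×260.155 + 0.2601×14.164 = 171.5101 per 1,000.
Lumora: 0.0864×15.652 + 0.2023×235.646 + 0.2583×481.385 + 0.1927×319.770 + 0.2601×13.196 = 238.4620 per 1,000.

Lumora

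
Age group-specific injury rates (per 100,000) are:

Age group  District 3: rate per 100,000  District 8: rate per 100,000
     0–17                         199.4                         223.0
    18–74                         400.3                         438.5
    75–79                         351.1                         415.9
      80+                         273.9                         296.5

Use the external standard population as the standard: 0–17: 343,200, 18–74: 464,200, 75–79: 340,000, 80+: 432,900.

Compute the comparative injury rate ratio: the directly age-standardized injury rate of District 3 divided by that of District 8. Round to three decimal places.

Standard total = 1,580,300; weights = 0.2172, 0.2937, 0.2151, 0.2739.
District 3: 0.2172×199.4 + 0.2937×400.3 + 0.2151×351.1 + 0.2739×273.9 = 311.4590 per 100,000.
District 8: 0.2172×223.0 + 0.2937×438.5 + 0.2151×415.9 + 0.2739×296.5 = 347.9378 per 100,000.
Ratio = 311.4590 ÷ 347.9378 = 0.89516.

0.895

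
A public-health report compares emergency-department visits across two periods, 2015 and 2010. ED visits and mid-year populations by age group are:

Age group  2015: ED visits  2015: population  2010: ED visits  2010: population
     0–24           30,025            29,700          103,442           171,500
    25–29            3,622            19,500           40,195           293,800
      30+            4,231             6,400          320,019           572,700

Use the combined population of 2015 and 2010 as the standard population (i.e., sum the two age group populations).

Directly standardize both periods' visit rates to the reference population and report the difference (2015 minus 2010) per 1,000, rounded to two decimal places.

143.22

Age-specific rates per 1,000 for 2015: 1010.943, 185.744, 661.094.
For 2010: 603.160, 136.811, 558.790.
Combined standard total = 1,093,600; weights = 0.1840, 0.2865, 0.5295.
2015: 0.1840×1010.943 + 0.2865×185.744 + 0.5295×661.094 = 589.2781 per 1,000.
2010: 0.1840×603.160 + 0.2865×136.811 + 0.5295×558.790 = 446.0625 per 1,000.
Difference = 589.2781 − 446.0625 = 143.2156.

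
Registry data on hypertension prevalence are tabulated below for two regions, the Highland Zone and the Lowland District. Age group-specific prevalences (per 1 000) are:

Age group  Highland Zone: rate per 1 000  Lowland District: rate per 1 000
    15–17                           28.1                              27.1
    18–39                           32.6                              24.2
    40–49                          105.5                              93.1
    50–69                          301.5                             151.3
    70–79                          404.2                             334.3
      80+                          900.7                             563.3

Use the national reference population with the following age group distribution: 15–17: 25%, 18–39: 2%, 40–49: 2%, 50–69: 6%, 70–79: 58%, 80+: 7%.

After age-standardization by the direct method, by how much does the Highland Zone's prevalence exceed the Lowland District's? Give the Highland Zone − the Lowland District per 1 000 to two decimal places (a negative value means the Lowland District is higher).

Standard weights: 0.25, 0.02, 0.02, 0.06, 0.58, 0.07.
The Highland Zone: 0.2500×28.1 + 0.0200×32.6 + 0.0200×105.5 + 0.0600×301.5 + 0.5800×404.2 + 0.0700×900.7 = 325.3620 per 1 000.
The Lowland District: 0.2500×27.1 + 0.0200×24.2 + 0.0200×93.1 + 0.0600×151.3 + 0.5800×334.3 + 0.0700×563.3 = 251.5240 per 1 000.
Difference = 325.3620 − 251.5240 = 73.8380.

73.84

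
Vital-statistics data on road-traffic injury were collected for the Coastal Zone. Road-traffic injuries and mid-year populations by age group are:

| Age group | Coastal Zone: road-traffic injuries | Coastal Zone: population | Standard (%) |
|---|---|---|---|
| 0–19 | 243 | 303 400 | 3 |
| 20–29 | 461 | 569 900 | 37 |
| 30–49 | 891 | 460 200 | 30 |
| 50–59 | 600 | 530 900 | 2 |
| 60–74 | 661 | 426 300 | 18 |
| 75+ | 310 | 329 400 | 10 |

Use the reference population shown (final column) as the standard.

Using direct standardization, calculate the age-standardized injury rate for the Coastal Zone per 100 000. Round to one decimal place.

Age-specific rates per 100 000 for the Coastal Zone: 80.09, 80.89, 193.61, 113.02, 155.06, 94.11.
Standard weights: 0.03, 0.37, 0.30, 0.02, 0.18, 0.10.
Standardized rate: 0.0300×80.09 + 0.3700×80.89 + 0.3000×193.61 + 0.0200×113.02 + 0.1800×155.06 + 0.1000×94.11 = 129.9973 per 100 000.

130.0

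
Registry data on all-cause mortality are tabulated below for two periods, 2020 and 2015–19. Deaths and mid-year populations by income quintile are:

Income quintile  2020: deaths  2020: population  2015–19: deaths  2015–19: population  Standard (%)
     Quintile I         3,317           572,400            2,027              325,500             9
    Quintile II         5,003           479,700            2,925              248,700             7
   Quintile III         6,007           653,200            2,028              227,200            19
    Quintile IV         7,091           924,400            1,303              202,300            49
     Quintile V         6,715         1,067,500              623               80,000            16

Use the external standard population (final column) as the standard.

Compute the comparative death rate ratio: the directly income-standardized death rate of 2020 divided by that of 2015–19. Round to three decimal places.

1.038

Income-specific rates per 1,000 for 2020: 5.795, 10.429, 9.196, 7.671, 6.290.
For 2015–19: 6.227, 11.761, 8.926, 6.441, 7.788.
Standard weights: 0.09, 0.07, 0.19, 0.49, 0.16.
2020: 0.0900×5.795 + 0.0700×10.429 + 0.1900×9.196 + 0.4900×7.671 + 0.1600×6.290 = 7.7641 per 1,000.
2015–19: 0.0900×6.227 + 0.0700×11.761 + 0.1900×8.926 + 0.4900×6.441 + 0.1600×7.788 = 7.4817 per 1,000.
Ratio = 7.7641 ÷ 7.4817 = 1.03774.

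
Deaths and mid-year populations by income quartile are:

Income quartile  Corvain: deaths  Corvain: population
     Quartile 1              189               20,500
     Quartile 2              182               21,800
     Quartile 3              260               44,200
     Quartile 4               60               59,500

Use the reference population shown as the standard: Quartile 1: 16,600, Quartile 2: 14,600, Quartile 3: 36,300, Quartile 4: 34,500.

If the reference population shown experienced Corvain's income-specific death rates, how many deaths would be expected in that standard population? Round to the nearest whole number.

523

Income-specific rates per 100,000 for Corvain: 921.95, 834.86, 588.24, 100.84.
Expected deaths = Σ (standard pop × income-specific rate ÷ 100,000)
= 16,600×921.95/100,000 + 14,600×834.86/100,000 + 36,300×588.24/100,000 + 34,500×100.84/100,000
= 153.04 + 121.89 + 213.53 + 34.79 = 523.25.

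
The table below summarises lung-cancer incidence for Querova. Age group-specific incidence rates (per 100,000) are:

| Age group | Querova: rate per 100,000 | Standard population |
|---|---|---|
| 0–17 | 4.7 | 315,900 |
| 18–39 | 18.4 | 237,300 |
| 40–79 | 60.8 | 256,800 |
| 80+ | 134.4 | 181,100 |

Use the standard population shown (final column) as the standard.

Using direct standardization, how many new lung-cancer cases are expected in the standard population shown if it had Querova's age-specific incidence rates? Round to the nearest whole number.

458

Expected new lung-cancer cases = Σ (standard pop × age-specific rate ÷ 100,000)
= 315,900×4.7/100,000 + 237,300×18.4/100,000 + 256,800×60.8/100,000 + 181,100×134.4/100,000
= 14.85 + 43.66 + 156.13 + 243.40 = 458.04.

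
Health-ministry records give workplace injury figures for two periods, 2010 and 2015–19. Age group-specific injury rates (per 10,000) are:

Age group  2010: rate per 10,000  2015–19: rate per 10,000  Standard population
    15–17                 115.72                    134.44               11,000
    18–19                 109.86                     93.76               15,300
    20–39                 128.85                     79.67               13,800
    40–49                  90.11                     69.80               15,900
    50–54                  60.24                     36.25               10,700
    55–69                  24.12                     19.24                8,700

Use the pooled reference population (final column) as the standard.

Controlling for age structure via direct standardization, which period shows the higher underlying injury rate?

2010

Standard total = 75,400; weights = 0.1459, 0.2029, 0.1830, 0.2109, 0.1419, 0.1154.
2010: 0.1459×115.72 + 0.2029×109.86 + 0.1830×128.85 + 0.2109×90.11 + 0.1419×60.24 + 0.1154×24.12 = 93.0911 per 10,000.
2015–19: 0.1459×134.44 + 0.2029×93.76 + 0.1830×79.67 + 0.2109×69.80 + 0.1419×36.25 + 0.1154×19.24 = 75.3037 per 10,000.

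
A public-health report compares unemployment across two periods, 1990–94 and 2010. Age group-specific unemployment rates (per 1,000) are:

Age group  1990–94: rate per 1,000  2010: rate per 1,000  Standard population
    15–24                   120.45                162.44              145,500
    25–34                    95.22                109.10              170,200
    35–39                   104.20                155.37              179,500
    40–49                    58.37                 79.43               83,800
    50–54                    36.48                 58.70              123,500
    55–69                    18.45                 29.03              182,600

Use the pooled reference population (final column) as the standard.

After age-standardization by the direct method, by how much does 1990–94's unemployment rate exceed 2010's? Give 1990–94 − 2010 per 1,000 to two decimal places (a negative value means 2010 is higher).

-27.23

Standard total = 885,100; weights = 0.1644, 0.1923, 0.2028, 0.0947, 0.1395, 0.2063.
1990–94: 0.1644×120.45 + 0.1923×95.22 + 0.2028×104.20 + 0.0947×58.37 + 0.1395×36.48 + 0.2063×18.45 = 73.6657 per 1,000.
2010: 0.1644×162.44 + 0.1923×109.10 + 0.2028×155.37 + 0.0947×79.43 + 0.1395×58.70 + 0.2063×29.03 = 100.8918 per 1,000.
Difference = 73.6657 − 100.8918 = -27.2261.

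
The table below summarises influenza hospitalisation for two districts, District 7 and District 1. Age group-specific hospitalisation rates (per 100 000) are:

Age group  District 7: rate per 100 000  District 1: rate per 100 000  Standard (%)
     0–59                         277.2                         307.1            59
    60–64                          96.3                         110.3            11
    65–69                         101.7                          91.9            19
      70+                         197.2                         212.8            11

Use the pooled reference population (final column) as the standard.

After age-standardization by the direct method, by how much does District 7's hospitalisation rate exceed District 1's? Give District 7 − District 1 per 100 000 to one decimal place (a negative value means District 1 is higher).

Standard weights: 0.59, 0.11, 0.19, 0.11.
District 7: 0.5900×277.2 + 0.1100×96.3 + 0.1900×101.7 + 0.1100×197.2 = 215.1560 per 100 000.
District 1: 0.5900×307.1 + 0.1100×110.3 + 0.1900×91.9 + 0.1100×212.8 = 234.1910 per 100 000.
Difference = 215.1560 − 234.1910 = -19.0350.

-19.0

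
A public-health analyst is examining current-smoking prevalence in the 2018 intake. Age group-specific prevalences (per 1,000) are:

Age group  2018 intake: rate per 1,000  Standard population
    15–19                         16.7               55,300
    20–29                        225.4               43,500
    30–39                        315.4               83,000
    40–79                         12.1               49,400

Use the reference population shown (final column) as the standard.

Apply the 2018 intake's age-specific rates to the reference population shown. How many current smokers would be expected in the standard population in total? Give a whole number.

37504

Expected current smokers = Σ (standard pop × age-specific rate ÷ 1,000)
= 55,300×16.7/1,000 + 43,500×225.4/1,000 + 83,000×315.4/1,000 + 49,400×12.1/1,000
= 923.51 + 9804.90 + 26178.20 + 597.74 = 37504.35.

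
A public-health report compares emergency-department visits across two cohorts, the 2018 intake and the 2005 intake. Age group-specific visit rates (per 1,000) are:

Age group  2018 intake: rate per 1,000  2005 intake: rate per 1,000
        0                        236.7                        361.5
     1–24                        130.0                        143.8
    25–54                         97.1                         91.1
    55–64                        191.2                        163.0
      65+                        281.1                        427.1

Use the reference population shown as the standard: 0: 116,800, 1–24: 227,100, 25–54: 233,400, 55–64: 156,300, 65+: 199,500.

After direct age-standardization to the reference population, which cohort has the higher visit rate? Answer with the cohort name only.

Standard total = 933,100; weights = 0.1252, 0.2434, 0.2501, 0.1675, 0.2138.
The 2018 intake: 0.1252×236.7 + 0.2434×130.0 + 0.2501×97.1 + 0.1675×191.2 + 0.2138×281.1 = 177.6838 per 1,000.
The 2005 intake: 0.1252×361.5 + 0.2434×143.8 + 0.2501×91.1 + 0.1675×163.0 + 0.2138×427.1 = 221.6550 per 1,000.

2005 intake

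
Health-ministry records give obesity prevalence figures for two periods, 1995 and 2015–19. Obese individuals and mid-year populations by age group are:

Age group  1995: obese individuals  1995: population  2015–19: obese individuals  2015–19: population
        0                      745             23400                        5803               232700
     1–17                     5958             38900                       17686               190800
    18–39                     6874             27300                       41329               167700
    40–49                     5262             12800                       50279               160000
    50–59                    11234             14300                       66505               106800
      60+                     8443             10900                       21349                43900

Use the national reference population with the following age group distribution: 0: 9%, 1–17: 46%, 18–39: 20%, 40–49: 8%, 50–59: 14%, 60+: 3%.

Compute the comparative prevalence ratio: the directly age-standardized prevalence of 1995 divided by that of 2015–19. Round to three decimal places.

Age-specific rates per 1000 for 1995: 31.838, 153.162, 251.795, 411.094, 785.594, 774.587.
For 2015–19: 24.938, 92.694, 246.446, 314.244, 622.706, 486.310.
Standard weights: 0.09, 0.46, 0.20, 0.08, 0.14, 0.03.
1995: 0.0900×31.838 + 0.4600×153.162 + 0.2000×251.795 + 0.0800×411.094 + 0.1400×785.594 + 0.0300×774.587 = 289.7872 per 1000.
2015–19: 0.0900×24.938 + 0.4600×92.694 + 0.2000×246.446 + 0.0800×314.244 + 0.1400×622.706 + 0.0300×486.310 = 221.0804 per 1000.
Ratio = 289.7872 ÷ 221.0804 = 1.31078.

1.311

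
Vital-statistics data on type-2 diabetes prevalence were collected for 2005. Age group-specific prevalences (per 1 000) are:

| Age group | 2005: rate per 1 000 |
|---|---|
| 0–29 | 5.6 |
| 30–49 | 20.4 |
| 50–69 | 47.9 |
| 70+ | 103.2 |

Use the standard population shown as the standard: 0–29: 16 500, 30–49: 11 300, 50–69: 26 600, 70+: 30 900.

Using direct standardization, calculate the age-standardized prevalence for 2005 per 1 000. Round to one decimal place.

Standard total = 85 300; weights = 0.1934, 0.1325, 0.3118, 0.3623.
Standardized rate: 0.1934×5.6 + 0.1325×20.4 + 0.3118×47.9 + 0.3623×103.2 = 56.1072 per 1 000.

56.1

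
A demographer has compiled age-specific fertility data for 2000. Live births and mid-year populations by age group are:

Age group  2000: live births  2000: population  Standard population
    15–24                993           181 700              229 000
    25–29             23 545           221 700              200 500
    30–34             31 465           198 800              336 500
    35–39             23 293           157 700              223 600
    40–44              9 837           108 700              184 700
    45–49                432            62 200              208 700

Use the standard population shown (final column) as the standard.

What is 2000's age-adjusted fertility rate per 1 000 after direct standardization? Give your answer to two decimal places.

Age-specific rates per 1 000 for 2000: 5.465, 106.202, 158.275, 147.705, 90.497, 6.945.
Standard total = 1 383 000; weights = 0.1656, 0.1450, 0.2433, 0.1617, 0.1336, 0.1509.
Standardized rate: 0.1656×5.465 + 0.1450×106.202 + 0.2433×158.275 + 0.1617×147.705 + 0.1336×90.497 + 0.1509×6.945 = 91.8260 per 1 000.

91.83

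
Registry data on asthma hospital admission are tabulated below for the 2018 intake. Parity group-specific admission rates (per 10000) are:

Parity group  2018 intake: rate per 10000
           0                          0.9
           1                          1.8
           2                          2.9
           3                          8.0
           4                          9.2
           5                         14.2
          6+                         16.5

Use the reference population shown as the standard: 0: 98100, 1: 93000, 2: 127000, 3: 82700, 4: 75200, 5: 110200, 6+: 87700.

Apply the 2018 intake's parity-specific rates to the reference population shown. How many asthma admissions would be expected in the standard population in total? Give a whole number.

499

Expected asthma admissions = Σ (standard pop × parity-specific rate ÷ 10000)
= 98100×0.9/10000 + 93000×1.8/10000 + 127000×2.9/10000 + 82700×8.0/10000 + 75200×9.2/10000 + 110200×14.2/10000 + 87700×16.5/10000
= 8.83 + 16.74 + 36.83 + 66.16 + 69.18 + 156.48 + 144.71 = 498.93.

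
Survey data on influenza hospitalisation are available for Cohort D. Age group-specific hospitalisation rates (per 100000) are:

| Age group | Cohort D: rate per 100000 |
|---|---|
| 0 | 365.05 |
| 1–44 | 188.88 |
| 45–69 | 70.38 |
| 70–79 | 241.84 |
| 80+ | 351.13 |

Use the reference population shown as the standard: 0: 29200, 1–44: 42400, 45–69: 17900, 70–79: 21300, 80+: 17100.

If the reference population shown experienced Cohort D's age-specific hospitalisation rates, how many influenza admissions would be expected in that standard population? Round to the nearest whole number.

Expected influenza admissions = Σ (standard pop × age-specific rate ÷ 100000)
= 29200×365.05/100000 + 42400×188.88/100000 + 17900×70.38/100000 + 21300×241.84/100000 + 17100×351.13/100000
= 106.59 + 80.09 + 12.60 + 51.51 + 60.04 = 310.83.

311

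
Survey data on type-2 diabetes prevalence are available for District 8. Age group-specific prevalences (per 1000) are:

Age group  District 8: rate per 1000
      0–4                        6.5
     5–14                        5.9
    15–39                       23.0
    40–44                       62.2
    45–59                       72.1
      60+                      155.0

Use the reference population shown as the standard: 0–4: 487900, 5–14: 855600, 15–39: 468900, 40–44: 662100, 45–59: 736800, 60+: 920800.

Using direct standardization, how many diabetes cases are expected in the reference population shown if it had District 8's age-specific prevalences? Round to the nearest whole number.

256034

Expected diabetes cases = Σ (standard pop × age-specific rate ÷ 1000)
= 487900×6.5/1000 + 855600×5.9/1000 + 468900×23.0/1000 + 662100×62.2/1000 + 736800×72.1/1000 + 920800×155.0/1000
= 3171.35 + 5048.04 + 10784.70 + 41182.62 + 53123.28 + 142724.00 = 256033.99.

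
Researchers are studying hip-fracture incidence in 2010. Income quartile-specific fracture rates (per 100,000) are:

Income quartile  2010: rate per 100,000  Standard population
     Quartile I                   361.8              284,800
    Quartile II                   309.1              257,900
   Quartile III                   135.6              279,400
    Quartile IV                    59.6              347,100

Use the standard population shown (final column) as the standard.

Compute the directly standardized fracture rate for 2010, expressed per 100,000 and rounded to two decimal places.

206.41

Standard total = 1,169,200; weights = 0.2436, 0.2206, 0.2390, 0.2969.
Standardized rate: 0.2436×361.8 + 0.2206×309.1 + 0.2390×135.6 + 0.2969×59.6 = 206.4072 per 100,000.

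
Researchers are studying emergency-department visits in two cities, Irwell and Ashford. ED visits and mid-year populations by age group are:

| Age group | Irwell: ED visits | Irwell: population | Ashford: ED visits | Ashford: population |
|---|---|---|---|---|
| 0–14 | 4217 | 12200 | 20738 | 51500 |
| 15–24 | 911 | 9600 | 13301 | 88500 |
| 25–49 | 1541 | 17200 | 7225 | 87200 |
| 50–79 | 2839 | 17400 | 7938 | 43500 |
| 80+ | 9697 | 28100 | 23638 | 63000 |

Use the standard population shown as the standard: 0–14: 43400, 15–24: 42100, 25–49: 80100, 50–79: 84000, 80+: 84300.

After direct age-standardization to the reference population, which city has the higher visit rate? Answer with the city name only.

Age-specific rates per 1000 for Irwell: 345.656, 94.896, 89.593, 163.161, 345.089.
For Ashford: 402.680, 150.294, 82.856, 182.483, 375.206.
Standard total = 333900; weights = 0.1300, 0.1261, 0.2399, 0.2516, 0.2525.
Irwell: 0.1300×345.656 + 0.1261×94.896 + 0.2399×89.593 + 0.2516×163.161 + 0.2525×345.089 = 206.5573 per 1000.
Ashford: 0.1300×402.680 + 0.1261×150.294 + 0.2399×82.856 + 0.2516×182.483 + 0.2525×375.206 = 231.8024 per 1000.
The crude rates (227.28 vs 218.28) would put Irwell higher, but that reflects its age composition; once standardized to a common age structure, Ashford has the higher underlying rate.

Ashford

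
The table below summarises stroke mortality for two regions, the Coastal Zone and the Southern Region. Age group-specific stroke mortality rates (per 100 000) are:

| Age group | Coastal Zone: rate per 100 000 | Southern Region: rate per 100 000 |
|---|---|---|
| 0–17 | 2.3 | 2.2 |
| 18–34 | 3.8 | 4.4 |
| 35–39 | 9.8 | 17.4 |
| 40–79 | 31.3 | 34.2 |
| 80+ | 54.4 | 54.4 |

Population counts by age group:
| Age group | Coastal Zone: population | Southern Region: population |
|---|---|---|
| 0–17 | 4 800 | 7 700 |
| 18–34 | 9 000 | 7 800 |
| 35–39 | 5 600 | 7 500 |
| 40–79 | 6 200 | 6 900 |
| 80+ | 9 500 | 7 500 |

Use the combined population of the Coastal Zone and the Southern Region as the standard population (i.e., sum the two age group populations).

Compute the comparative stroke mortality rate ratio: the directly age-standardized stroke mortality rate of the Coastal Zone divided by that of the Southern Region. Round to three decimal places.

Combined standard total = 72 500; weights = 0.1724, 0.2317, 0.1807, 0.1807, 0.2345.
The Coastal Zone: 0.1724×2.3 + 0.2317×3.8 + 0.1807×9.8 + 0.1807×31.3 + 0.2345×54.4 = 21.4593 per 100 000.
The Southern Region: 0.1724×2.2 + 0.2317×4.4 + 0.1807×17.4 + 0.1807×34.2 + 0.2345×54.4 = 23.4783 per 100 000.
Ratio = 21.4593 ÷ 23.4783 = 0.91400.

0.914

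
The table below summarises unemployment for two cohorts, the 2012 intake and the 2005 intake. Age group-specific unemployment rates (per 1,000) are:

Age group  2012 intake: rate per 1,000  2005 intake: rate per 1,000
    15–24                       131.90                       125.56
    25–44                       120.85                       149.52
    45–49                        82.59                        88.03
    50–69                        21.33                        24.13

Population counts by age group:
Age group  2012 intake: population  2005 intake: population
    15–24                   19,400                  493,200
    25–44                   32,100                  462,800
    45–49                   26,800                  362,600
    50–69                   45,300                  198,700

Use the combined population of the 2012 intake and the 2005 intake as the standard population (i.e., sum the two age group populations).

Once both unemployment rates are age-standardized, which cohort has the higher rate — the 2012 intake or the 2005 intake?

2005 intake

Combined standard total = 1,640,900; weights = 0.3124, 0.3016, 0.2373, 0.1487.
The 2012 intake: 0.3124×131.90 + 0.3016×120.85 + 0.2373×82.59 + 0.1487×21.33 = 100.4240 per 1,000.
The 2005 intake: 0.3124×125.56 + 0.3016×149.52 + 0.2373×88.03 + 0.1487×24.13 = 108.7977 per 1,000.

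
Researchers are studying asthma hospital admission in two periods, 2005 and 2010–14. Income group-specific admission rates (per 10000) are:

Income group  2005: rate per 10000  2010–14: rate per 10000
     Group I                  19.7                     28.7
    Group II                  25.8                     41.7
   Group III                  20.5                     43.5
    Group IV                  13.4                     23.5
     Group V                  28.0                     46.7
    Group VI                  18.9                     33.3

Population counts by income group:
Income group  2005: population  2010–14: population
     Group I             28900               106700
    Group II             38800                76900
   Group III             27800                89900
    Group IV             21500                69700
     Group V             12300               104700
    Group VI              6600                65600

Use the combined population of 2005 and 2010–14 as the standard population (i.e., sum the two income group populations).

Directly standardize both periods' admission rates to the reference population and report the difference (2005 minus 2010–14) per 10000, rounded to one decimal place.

Combined standard total = 649400; weights = 0.2088, 0.1782, 0.1812, 0.1404, 0.1802, 0.1112.
2005: 0.2088×19.7 + 0.1782×25.8 + 0.1812×20.5 + 0.1404×13.4 + 0.1802×28.0 + 0.1112×18.9 = 21.4535 per 10000.
2010–14: 0.2088×28.7 + 0.1782×41.7 + 0.1812×43.5 + 0.1404×23.5 + 0.1802×46.7 + 0.1112×33.3 = 36.7227 per 10000.
Difference = 21.4535 − 36.7227 = -15.2692.

-15.3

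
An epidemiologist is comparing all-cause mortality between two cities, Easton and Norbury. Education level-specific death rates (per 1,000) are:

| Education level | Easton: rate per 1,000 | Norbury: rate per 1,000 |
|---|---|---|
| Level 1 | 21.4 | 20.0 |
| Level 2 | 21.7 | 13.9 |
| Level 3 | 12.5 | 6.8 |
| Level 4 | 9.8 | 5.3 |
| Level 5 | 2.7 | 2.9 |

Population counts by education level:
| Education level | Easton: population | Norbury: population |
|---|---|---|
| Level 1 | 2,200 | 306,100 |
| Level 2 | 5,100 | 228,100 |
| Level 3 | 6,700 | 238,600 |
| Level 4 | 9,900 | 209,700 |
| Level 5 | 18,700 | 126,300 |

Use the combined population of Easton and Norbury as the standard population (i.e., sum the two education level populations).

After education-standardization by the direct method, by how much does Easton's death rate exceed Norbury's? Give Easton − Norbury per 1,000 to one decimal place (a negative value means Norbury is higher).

4.0

Combined standard total = 1,151,400; weights = 0.2678, 0.2025, 0.2130, 0.1907, 0.1259.
Easton: 0.2678×21.4 + 0.2025×21.7 + 0.2130×12.5 + 0.1907×9.8 + 0.1259×2.7 = 14.9973 per 1,000.
Norbury: 0.2678×20.0 + 0.2025×13.9 + 0.2130×6.8 + 0.1907×5.3 + 0.1259×2.9 = 10.9952 per 1,000.
Difference = 14.9973 − 10.9952 = 4.0021.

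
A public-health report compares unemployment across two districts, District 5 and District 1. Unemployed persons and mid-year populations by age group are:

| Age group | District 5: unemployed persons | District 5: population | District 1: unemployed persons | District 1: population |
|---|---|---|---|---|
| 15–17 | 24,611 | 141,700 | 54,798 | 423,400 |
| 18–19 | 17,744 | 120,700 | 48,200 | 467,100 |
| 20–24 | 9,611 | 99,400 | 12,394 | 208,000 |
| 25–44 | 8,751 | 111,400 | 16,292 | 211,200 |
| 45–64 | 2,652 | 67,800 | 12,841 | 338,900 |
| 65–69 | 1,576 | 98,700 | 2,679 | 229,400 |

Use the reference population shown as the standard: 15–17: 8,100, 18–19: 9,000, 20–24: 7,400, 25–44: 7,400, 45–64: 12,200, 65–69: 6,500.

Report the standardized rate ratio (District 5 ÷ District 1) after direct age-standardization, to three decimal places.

1.306

Age-specific rates per 1,000 for District 5: 173.684, 147.009, 96.690, 78.555, 39.115, 15.968.
For District 1: 129.424, 103.190, 59.587, 77.140, 37.890, 11.678.
Standard total = 50,600; weights = 0.1601, 0.1779, 0.1462, 0.1462, 0.2411, 0.1285.
District 5: 0.1601×173.684 + 0.1779×147.009 + 0.1462×96.690 + 0.1462×78.555 + 0.2411×39.115 + 0.1285×15.968 = 91.0618 per 1,000.
District 1: 0.1601×129.424 + 0.1779×103.190 + 0.1462×59.587 + 0.1462×77.140 + 0.2411×37.890 + 0.1285×11.678 = 69.7033 per 1,000.
Ratio = 91.0618 ÷ 69.7033 = 1.30642.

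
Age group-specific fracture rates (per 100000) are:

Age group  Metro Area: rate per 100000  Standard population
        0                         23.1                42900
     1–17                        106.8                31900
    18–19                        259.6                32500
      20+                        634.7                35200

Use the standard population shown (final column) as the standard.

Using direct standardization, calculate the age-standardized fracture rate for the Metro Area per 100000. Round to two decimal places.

246.85

Standard total = 142500; weights = 0.3011, 0.2239, 0.2281, 0.2470.
Standardized rate: 0.3011×23.1 + 0.2239×106.8 + 0.2281×259.6 + 0.2470×634.7 = 246.8516 per 100000.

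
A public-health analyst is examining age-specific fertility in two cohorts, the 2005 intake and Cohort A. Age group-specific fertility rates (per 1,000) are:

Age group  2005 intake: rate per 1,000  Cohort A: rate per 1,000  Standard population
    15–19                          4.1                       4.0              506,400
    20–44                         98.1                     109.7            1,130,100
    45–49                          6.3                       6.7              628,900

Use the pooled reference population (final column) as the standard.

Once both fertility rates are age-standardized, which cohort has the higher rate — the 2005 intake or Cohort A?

Cohort A

Standard total = 2,265,400; weights = 0.2235, 0.4989, 0.2776.
The 2005 intake: 0.2235×4.1 + 0.4989×98.1 + 0.2776×6.3 = 51.6029 per 1,000.
Cohort A: 0.2235×4.0 + 0.4989×109.7 + 0.2776×6.7 = 57.4782 per 1,000.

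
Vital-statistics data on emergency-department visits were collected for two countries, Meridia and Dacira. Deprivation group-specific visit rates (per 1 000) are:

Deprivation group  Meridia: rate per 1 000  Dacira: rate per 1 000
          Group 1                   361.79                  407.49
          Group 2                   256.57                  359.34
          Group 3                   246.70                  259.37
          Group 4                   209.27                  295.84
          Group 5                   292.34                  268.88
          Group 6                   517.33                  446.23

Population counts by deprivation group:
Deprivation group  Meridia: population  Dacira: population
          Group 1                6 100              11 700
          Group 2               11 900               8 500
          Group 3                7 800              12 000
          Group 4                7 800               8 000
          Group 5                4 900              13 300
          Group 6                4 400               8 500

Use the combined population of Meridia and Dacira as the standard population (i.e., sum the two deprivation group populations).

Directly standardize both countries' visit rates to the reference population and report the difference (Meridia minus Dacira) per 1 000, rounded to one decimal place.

Combined standard total = 104 900; weights = 0.1697, 0.1945, 0.1888, 0.1506, 0.1735, 0.1230.
Meridia: 0.1697×361.79 + 0.1945×256.57 + 0.1888×246.70 + 0.1506×209.27 + 0.1735×292.34 + 0.1230×517.33 = 303.7098 per 1 000.
Dacira: 0.1697×407.49 + 0.1945×359.34 + 0.1888×259.37 + 0.1506×295.84 + 0.1735×268.88 + 0.1230×446.23 = 334.0671 per 1 000.
Difference = 303.7098 − 334.0671 = -30.3573.

-30.4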